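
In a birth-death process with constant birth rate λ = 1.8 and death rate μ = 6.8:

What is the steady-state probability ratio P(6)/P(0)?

For constant rates: P(n)/P(0) = (λ/μ)^n
P(6)/P(0) = (1.8/6.8)^6 = 0.2647^6 = 0.0003440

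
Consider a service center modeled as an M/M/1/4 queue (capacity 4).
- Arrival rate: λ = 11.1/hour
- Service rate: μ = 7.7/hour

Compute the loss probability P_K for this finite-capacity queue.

ρ = λ/μ = 11.1/7.7 = 1.4416
P₀ = (1-ρ)/(1-ρ^(K+1)) = (1-1.4416)/(1-1.4416^5) = -0.4416/-5.2262 = 0.08450
P_K = P₀×ρ^K = 0.084497 × 1.4416^4 = 0.084497 × 4.3190 = 0.3649
Blocking probability = 36.49%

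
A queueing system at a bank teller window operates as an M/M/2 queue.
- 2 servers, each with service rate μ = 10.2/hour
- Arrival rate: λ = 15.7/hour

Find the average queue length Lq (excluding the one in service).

Traffic intensity: ρ = λ/(cμ) = 15.7/(2×10.2) = 0.7696
Since ρ = 0.7696 < 1, system is stable.
Offered load a = λ/μ = cρ = 15.7/10.2 = 1.5392
P₀ = [ Σₙ₌₀^1 aⁿ/n! + a^2/(2!(1-ρ)) ]⁻¹
Σ = a^0/0! + a^1/1! = 1.0000 + 1.5392 = 2.5392
a^2/(2!(1-ρ)) = 2.36918/(2 × 0.230392) = 5.1416
P₀ = 1/(2.5392 + 5.1416) = 0.1302
Lq = P₀·a^2·ρ / (2!(1-ρ)²) = 0.130194 × 2.36918 × 0.769608 / (2 × 0.0530805) = 2.2361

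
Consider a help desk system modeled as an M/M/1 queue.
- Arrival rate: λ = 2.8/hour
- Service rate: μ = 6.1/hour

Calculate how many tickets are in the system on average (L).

ρ = λ/μ = 2.8/6.1 = 0.4590
For M/M/1: L = λ/(μ-λ)
L = 2.8/(6.1-2.8) = 2.8/3.30
L = 0.8485 tickets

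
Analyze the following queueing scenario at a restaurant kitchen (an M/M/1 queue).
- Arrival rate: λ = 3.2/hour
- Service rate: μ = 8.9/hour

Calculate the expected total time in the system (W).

First, compute utilization: ρ = λ/μ = 3.2/8.9 = 0.3596
For M/M/1: W = 1/(μ-λ)
W = 1/(8.9-3.2) = 1/5.70
W = 0.1754 hours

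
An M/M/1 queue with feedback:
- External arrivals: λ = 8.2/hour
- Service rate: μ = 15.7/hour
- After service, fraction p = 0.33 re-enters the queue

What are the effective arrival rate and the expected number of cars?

Effective arrival rate: λ_eff = λ/(1-p) = 8.2/(1-0.33) = 8.2/0.67 = 12.2388
ρ = λ_eff/μ = 12.2388/15.7 = 0.77954
L = ρ/(1-ρ) = 0.77954/(1-0.77954) = 3.5360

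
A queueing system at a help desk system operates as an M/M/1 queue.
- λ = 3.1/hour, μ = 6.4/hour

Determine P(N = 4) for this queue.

ρ = λ/μ = 3.1/6.4 = 0.48438
P(n) = (1-ρ)ρⁿ
P(4) = (1-0.48438) × 0.48438^4
P(4) = 0.5156 × 0.05505
P(4) = 0.02838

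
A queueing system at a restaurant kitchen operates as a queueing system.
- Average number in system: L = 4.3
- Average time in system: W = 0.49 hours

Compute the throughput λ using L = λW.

Little's Law: L = λW, so λ = L/W
λ = 4.3/0.49 = 8.7755 orders/hour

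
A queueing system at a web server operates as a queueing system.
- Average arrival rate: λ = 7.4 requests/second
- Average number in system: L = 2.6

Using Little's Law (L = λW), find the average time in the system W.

Little's Law: L = λW, so W = L/λ
W = 2.6/7.4 = 0.3514 seconds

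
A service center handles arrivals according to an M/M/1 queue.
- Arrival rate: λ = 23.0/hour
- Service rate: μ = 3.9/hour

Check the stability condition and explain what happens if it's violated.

Stability requires ρ = λ/(cμ) < 1
ρ = 23.0/(1 × 3.9) = 23.0/3.90 = 5.8974
Since 5.8974 ≥ 1, the system is UNSTABLE.
Queue grows without bound. Need μ > λ = 23.0.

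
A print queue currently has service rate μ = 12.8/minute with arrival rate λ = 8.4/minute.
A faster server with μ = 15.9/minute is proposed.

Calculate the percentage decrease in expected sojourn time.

System 1: ρ₁ = 8.4/12.8 = 0.6562, W₁ = 1/(12.8-8.4) = 0.22727
System 2: ρ₂ = 8.4/15.9 = 0.5283, W₂ = 1/(15.9-8.4) = 0.13333
Improvement: (W₁-W₂)/W₁ = (0.22727-0.13333)/0.22727 = 41.33%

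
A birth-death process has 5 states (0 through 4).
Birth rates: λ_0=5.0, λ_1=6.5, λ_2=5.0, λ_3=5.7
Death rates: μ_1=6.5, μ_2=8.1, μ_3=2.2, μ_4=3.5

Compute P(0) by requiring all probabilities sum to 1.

Ratios P(n)/P(0) = (λ₀···λₙ₋₁)/(μ₁···μₙ):
P(1)/P(0) = (5.0)/(6.5) = 0.7692
P(2)/P(0) = (5.0×6.5)/(6.5×8.1) = 0.6173
P(3)/P(0) = (5.0×6.5×5.0)/(6.5×8.1×2.2) = 1.4029
P(4)/P(0) = (5.0×6.5×5.0×5.7)/(6.5×8.1×2.2×3.5) = 2.2848

Normalization: ∑ P(n) = 1
P(0) × (1.0000 + 0.7692 + 0.6173 + 1.4029 + 2.2848) = 1
P(0) × 6.0742 = 1
P(0) = 1/6.0742 = 0.1646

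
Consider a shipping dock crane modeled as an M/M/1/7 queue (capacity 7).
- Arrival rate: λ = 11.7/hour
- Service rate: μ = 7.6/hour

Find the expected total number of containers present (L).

ρ = λ/μ = 11.7/7.6 = 1.53947
P₀ = (1-ρ)/(1-ρ^(K+1)) = (1-1.53947)/(1-1.53947^8) = -0.5395/-30.5479 = 0.01766
P_K = P₀×ρ^K = 0.01766 × 1.53947^7 = 0.01766 × 20.4927 = 0.3619
L = ρ[1 - (K+1)ρ^K + Kρ^(K+1)] / [(1-ρ)(1-ρ^(K+1))]
L = 1.53947 × (1 - 8×20.4927 + 7×31.5479) / ((1 - 1.53947) × (1 - 31.5479)) = 5.4082 containers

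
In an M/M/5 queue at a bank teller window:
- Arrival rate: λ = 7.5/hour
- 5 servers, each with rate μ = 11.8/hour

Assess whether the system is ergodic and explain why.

Stability requires ρ = λ/(cμ) < 1
ρ = 7.5/(5 × 11.8) = 7.5/59.00 = 0.1271
Since 0.1271 < 1, the system is STABLE.
The servers are busy 12.71% of the time.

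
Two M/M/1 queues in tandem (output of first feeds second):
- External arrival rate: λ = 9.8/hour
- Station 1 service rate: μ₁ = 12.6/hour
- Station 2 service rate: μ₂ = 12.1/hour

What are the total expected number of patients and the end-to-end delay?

By Jackson's theorem, each station behaves as independent M/M/1.
Station 1: ρ₁ = 9.8/12.6 = 0.7778, L₁ = ρ₁/(1-ρ₁) = λ/(μ₁-λ) = 9.8/2.80 = 3.5000
Station 2: ρ₂ = 9.8/12.1 = 0.8099, L₂ = ρ₂/(1-ρ₂) = λ/(μ₂-λ) = 9.8/2.30 = 4.2609
Total: L = L₁ + L₂ = 3.5000 + 4.2609 = 7.7609
W = L/λ = 7.7609/9.8 = 0.7919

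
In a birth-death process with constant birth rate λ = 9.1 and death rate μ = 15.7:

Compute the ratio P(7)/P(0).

For constant rates: P(n)/P(0) = (λ/μ)^n
P(7)/P(0) = (9.1/15.7)^7 = 0.57962^7 = 0.02198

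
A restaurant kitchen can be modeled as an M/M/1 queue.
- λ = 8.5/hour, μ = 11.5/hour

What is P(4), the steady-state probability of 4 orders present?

ρ = λ/μ = 8.5/11.5 = 0.7391
P(n) = (1-ρ)ρⁿ
P(4) = (1-0.7391) × 0.7391^4
P(4) = 0.26090 × 0.29841
P(4) = 0.07786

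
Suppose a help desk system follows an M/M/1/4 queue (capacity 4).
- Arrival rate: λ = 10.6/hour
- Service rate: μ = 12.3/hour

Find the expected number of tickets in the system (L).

ρ = λ/μ = 10.6/12.3 = 0.86179
P₀ = (1-ρ)/(1-ρ^(K+1)) = (1-0.86179)/(1-0.86179^5) = 0.1382/0.5247 = 0.2634
P_K = P₀×ρ^K = 0.2634 × 0.86179^4 = 0.2634 × 0.5516 = 0.1453
L = ρ[1 - (K+1)ρ^K + Kρ^(K+1)] / [(1-ρ)(1-ρ^(K+1))]
L = 0.86179 × (1 - 5×0.551577 + 4×0.475343) / ((1 - 0.86179) × (1 - 0.475343)) = 1.7053 tickets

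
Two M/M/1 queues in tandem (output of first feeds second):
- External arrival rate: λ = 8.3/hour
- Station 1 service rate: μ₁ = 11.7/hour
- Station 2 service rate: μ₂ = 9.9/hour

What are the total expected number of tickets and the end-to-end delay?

By Jackson's theorem, each station behaves as independent M/M/1.
Station 1: ρ₁ = 8.3/11.7 = 0.7094, L₁ = ρ₁/(1-ρ₁) = λ/(μ₁-λ) = 8.3/3.40 = 2.4412
Station 2: ρ₂ = 8.3/9.9 = 0.8384, L₂ = ρ₂/(1-ρ₂) = λ/(μ₂-λ) = 8.3/1.60 = 5.1875
Total: L = L₁ + L₂ = 2.4412 + 5.1875 = 7.6287
W = L/λ = 7.6287/8.3 = 0.9191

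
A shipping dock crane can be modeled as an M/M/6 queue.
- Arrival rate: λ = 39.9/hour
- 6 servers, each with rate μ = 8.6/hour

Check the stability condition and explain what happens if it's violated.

Stability requires ρ = λ/(cμ) < 1
ρ = 39.9/(6 × 8.6) = 39.9/51.60 = 0.7733
Since 0.7733 < 1, the system is STABLE.
The servers are busy 77.33% of the time.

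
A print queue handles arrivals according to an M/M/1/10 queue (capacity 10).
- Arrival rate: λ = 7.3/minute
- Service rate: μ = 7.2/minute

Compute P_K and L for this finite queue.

ρ = λ/μ = 7.3/7.2 = 1.01389
P₀ = (1-ρ)/(1-ρ^(K+1)) = (1-1.01389)/(1-1.01389^11) = -0.013890/-0.16386 = 0.08477
P_K = P₀×ρ^K = 0.08477 × 1.01389^10 = 0.08477 × 1.1479 = 0.09731
Blocking probability P_10 = 0.09731 (9.73%)
L = ρ[1 - (K+1)ρ^K + Kρ^(K+1)] / [(1-ρ)(1-ρ^(K+1))]
L = 1.01389 × (1 - 11×1.1479115 + 10×1.1638560) / ((1 - 1.01389) × (1 - 1.1638560)) = 5.1379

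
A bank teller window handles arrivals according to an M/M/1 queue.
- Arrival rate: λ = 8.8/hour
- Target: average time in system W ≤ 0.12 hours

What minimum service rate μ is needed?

For M/M/1: W = 1/(μ-λ)
Need W ≤ 0.12, so 1/(μ-λ) ≤ 0.12
μ - λ ≥ 1/0.12 = 8.3333
μ ≥ 8.8 + 8.3333 = 17.1333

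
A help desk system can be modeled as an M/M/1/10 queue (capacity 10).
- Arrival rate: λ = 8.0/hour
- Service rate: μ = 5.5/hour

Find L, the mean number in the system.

ρ = λ/μ = 8.0/5.5 = 1.454545
P₀ = (1-ρ)/(1-ρ^(K+1)) = (1-1.454545)/(1-1.454545^11) = -0.4545/-60.6593 = 0.007493
P_K = P₀×ρ^K = 0.0074934 × 1.454545^10 = 0.0074934 × 42.3908 = 0.3177
L = ρ[1 - (K+1)ρ^K + Kρ^(K+1)] / [(1-ρ)(1-ρ^(K+1))]
L = 1.454545 × (1 - 11×42.3908 + 10×61.6593) / ((1 - 1.454545) × (1 - 61.6593)) = 7.9813 tickets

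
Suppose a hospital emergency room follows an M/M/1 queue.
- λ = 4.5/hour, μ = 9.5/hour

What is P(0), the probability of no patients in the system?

ρ = λ/μ = 4.5/9.5 = 0.4737
P(0) = 1 - ρ = 1 - 0.4737 = 0.5263
The server is idle 52.63% of the time.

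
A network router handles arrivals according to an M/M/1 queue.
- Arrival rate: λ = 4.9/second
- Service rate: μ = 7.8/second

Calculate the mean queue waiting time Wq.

First, compute utilization: ρ = λ/μ = 4.9/7.8 = 0.6282
For M/M/1: Wq = λ/(μ(μ-λ))
Wq = 4.9/(7.8 × (7.8-4.9))
Wq = 4.9/(7.8 × 2.90)
Wq = 0.2166 seconds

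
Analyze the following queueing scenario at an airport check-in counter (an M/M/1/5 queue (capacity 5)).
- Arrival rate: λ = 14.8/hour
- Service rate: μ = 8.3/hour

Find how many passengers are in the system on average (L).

ρ = λ/μ = 14.8/8.3 = 1.7831
P₀ = (1-ρ)/(1-ρ^(K+1)) = (1-1.7831)/(1-1.7831^6) = -0.7831/-31.1406 = 0.02515
P_K = P₀×ρ^K = 0.02515 × 1.7831^5 = 0.02515 × 18.0251 = 0.4533
L = ρ[1 - (K+1)ρ^K + Kρ^(K+1)] / [(1-ρ)(1-ρ^(K+1))]
L = 1.7831 × (1 - 6×18.0251 + 5×32.1406) / ((1 - 1.7831) × (1 - 32.1406)) = 3.9157 passengers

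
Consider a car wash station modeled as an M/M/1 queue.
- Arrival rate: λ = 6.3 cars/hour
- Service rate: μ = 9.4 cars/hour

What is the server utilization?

Server utilization: ρ = λ/μ
ρ = 6.3/9.4 = 0.6702
The server is busy 67.02% of the time.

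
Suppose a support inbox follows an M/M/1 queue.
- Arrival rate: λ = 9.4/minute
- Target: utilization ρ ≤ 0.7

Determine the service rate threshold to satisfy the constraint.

ρ = λ/μ, so μ = λ/ρ
μ ≥ 9.4/0.7 = 13.4286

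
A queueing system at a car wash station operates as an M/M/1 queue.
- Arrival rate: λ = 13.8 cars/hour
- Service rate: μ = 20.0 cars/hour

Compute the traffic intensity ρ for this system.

Server utilization: ρ = λ/μ
ρ = 13.8/20.0 = 0.6900
The server is busy 69.00% of the time.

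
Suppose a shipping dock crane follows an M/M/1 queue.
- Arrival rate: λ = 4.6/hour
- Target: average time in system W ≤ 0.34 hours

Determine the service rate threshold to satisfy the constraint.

For M/M/1: W = 1/(μ-λ)
Need W ≤ 0.34, so 1/(μ-λ) ≤ 0.34
μ - λ ≥ 1/0.34 = 2.9412
μ ≥ 4.6 + 2.9412 = 7.5412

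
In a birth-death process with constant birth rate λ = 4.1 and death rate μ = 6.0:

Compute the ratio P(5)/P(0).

For constant rates: P(n)/P(0) = (λ/μ)^n
P(5)/P(0) = (4.1/6.0)^5 = 0.6833^5 = 0.1490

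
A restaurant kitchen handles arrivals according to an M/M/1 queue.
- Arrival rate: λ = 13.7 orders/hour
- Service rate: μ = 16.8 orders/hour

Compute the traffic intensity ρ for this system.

Server utilization: ρ = λ/μ
ρ = 13.7/16.8 = 0.8155
The server is busy 81.55% of the time.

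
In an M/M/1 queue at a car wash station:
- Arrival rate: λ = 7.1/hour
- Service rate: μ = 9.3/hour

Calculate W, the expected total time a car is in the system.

First, compute utilization: ρ = λ/μ = 7.1/9.3 = 0.7634
For M/M/1: W = 1/(μ-λ)
W = 1/(9.3-7.1) = 1/2.20
W = 0.4545 hours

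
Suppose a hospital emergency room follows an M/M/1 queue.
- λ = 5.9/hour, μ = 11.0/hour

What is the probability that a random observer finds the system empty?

ρ = λ/μ = 5.9/11.0 = 0.5364
P(0) = 1 - ρ = 1 - 0.5364 = 0.4636
The server is idle 46.36% of the time.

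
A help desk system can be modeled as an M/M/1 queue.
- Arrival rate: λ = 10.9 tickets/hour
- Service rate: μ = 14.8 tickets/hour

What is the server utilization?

Server utilization: ρ = λ/μ
ρ = 10.9/14.8 = 0.7365
The server is busy 73.65% of the time.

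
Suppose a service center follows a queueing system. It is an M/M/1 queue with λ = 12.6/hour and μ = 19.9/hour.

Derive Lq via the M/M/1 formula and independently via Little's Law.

Method 1 (direct): Lq = λ²/(μ(μ-λ)) = 158.76/(19.9 × 7.30) = 1.0929

Method 2 (Little's Law):
W = 1/(μ-λ) = 1/7.30 = 0.13699
Wq = W - 1/μ = 0.13699 - 0.050251 = 0.08674
Lq = λWq = 12.6 × 0.08674 = 1.0929 ✔ (matches Method 1)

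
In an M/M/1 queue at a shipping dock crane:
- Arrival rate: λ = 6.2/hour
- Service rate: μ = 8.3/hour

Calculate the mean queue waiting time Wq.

First, compute utilization: ρ = λ/μ = 6.2/8.3 = 0.7470
For M/M/1: Wq = λ/(μ(μ-λ))
Wq = 6.2/(8.3 × (8.3-6.2))
Wq = 6.2/(8.3 × 2.10)
Wq = 0.3557 hours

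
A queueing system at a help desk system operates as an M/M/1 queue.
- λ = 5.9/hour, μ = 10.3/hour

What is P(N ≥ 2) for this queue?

ρ = λ/μ = 5.9/10.3 = 0.5728
P(N ≥ n) = ρⁿ
P(N ≥ 2) = 0.5728^2
P(N ≥ 2) = 0.3281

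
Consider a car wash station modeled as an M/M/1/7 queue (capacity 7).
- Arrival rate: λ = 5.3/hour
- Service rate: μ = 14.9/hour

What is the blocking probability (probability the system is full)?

ρ = λ/μ = 5.3/14.9 = 0.3557
P₀ = (1-ρ)/(1-ρ^(K+1)) = (1-0.3557)/(1-0.3557^8) = 0.6443/0.9997 = 0.6445
P_K = P₀×ρ^K = 0.6445 × 0.3557^7 = 0.6445 × 0.0007204 = 0.0004643
Blocking probability = 0.04643%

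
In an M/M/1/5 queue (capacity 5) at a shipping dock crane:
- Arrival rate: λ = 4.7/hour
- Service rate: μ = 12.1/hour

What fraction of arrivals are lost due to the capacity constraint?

ρ = λ/μ = 4.7/12.1 = 0.38843
P₀ = (1-ρ)/(1-ρ^(K+1)) = (1-0.38843)/(1-0.38843^6) = 0.6116/0.9966 = 0.6137
P_K = P₀×ρ^K = 0.6137 × 0.38843^5 = 0.6137 × 0.008842 = 0.005426
Blocking probability = 0.54%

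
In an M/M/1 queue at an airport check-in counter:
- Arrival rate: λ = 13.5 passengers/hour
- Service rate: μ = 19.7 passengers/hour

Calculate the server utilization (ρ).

Server utilization: ρ = λ/μ
ρ = 13.5/19.7 = 0.6853
The server is busy 68.53% of the time.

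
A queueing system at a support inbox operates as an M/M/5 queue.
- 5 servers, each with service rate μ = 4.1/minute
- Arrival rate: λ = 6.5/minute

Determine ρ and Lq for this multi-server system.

Traffic intensity: ρ = λ/(cμ) = 6.5/(5×4.1) = 0.3171
Since ρ = 0.3171 < 1, system is stable.
Offered load a = λ/μ = cρ = 6.5/4.1 = 1.5854
P₀ = [ Σₙ₌₀^4 aⁿ/n! + a^5/(5!(1-ρ)) ]⁻¹
Σ = a^0/0! + a^1/1! + a^2/2! + a^3/3! + a^4/4! = 1.0000 + 1.5854 + 1.2567 + 0.6641 + 0.2632 = 4.7694
a^5/(5!(1-ρ)) = 10.0149/(120 × 0.6829) = 0.1222
P₀ = 1/(4.7694 + 0.1222) = 0.2044
Lq = P₀·a^5·ρ / (5!(1-ρ)²) = 0.2044 × 10.0149 × 0.3171 / (120 × 0.4664) = 0.01160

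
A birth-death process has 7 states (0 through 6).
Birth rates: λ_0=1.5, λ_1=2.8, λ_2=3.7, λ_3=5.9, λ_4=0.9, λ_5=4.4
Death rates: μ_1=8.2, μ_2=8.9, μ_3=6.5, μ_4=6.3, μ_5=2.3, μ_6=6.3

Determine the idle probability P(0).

Ratios P(n)/P(0) = (λ₀···λₙ₋₁)/(μ₁···μₙ):
P(1)/P(0) = (1.5)/(8.2) = 0.1829
P(2)/P(0) = (1.5×2.8)/(8.2×8.9) = 0.05755
P(3)/P(0) = (1.5×2.8×3.7)/(8.2×8.9×6.5) = 0.03276
P(4)/P(0) = (1.5×2.8×3.7×5.9)/(8.2×8.9×6.5×6.3) = 0.03068
P(5)/P(0) = (1.5×2.8×3.7×5.9×0.9)/(8.2×8.9×6.5×6.3×2.3) = 0.01200
P(6)/P(0) = (1.5×2.8×3.7×5.9×0.9×4.4)/(8.2×8.9×6.5×6.3×2.3×6.3) = 0.008384

Normalization: ∑ P(n) = 1
P(0) × (1.0000 + 0.1829 + 0.05755 + 0.03276 + 0.03068 + 0.01200 + 0.008384) = 1
P(0) × 1.3243 = 1
P(0) = 1/1.3243 = 0.7551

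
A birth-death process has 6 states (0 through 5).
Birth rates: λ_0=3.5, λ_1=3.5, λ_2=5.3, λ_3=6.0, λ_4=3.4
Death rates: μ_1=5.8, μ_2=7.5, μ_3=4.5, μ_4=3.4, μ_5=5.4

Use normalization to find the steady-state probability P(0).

Ratios P(n)/P(0) = (λ₀···λₙ₋₁)/(μ₁···μₙ):
P(1)/P(0) = (3.5)/(5.8) = 0.60345
P(2)/P(0) = (3.5×3.5)/(5.8×7.5) = 0.28161
P(3)/P(0) = (3.5×3.5×5.3)/(5.8×7.5×4.5) = 0.33167
P(4)/P(0) = (3.5×3.5×5.3×6.0)/(5.8×7.5×4.5×3.4) = 0.58531
P(5)/P(0) = (3.5×3.5×5.3×6.0×3.4)/(5.8×7.5×4.5×3.4×5.4) = 0.36853

Normalization: ∑ P(n) = 1
P(0) × (1.0000 + 0.60345 + 0.28161 + 0.33167 + 0.58531 + 0.36853) = 1
P(0) × 3.1706 = 1
P(0) = 1/3.1706 = 0.3154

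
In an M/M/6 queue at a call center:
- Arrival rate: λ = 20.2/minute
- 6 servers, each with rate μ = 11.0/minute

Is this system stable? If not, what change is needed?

Stability requires ρ = λ/(cμ) < 1
ρ = 20.2/(6 × 11.0) = 20.2/66.00 = 0.3061
Since 0.3061 < 1, the system is STABLE.
The servers are busy 30.61% of the time.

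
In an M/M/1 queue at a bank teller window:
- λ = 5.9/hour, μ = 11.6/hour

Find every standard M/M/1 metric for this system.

Step 1: ρ = λ/μ = 5.9/11.6 = 0.5086
Step 2: L = λ/(μ-λ) = 5.9/5.70 = 1.0351
Step 3: Lq = λ²/(μ(μ-λ)) = 34.81/(11.6×5.70) = 0.5265
Step 4: W = 1/(μ-λ) = 1/5.70 = 0.17544
Step 5: Wq = λ/(μ(μ-λ)) = 5.9/(11.6×5.70) = 0.08923
Step 6: P(0) = 1-ρ = 0.4914
Verify: L = λW = 5.9×0.17544 = 1.0351 ✔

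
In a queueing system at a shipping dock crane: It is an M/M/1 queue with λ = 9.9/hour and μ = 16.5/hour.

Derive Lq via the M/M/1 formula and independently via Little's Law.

Method 1 (direct): Lq = λ²/(μ(μ-λ)) = 98.01/(16.5 × 6.60) = 0.9000

Method 2 (Little's Law):
W = 1/(μ-λ) = 1/6.60 = 0.15152
Wq = W - 1/μ = 0.15152 - 0.060606 = 0.09091
Lq = λWq = 9.9 × 0.09091 = 0.9000 ✔ (matches Method 1)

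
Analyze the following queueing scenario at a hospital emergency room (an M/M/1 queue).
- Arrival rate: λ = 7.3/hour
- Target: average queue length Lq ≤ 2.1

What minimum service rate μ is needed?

For M/M/1: Lq = λ²/(μ(μ-λ))
Need Lq ≤ 2.1, i.e. μ(μ-λ) ≥ λ²/2.1
μ² - 7.3μ - 53.29/2.1 ≥ 0  →  μ² - 7.3μ - 25.37619 ≥ 0
Quadratic formula (positive root): μ = [λ + √(λ² + 4×25.37619)]/2
Discriminant: 53.29 + 4×25.37619 = 154.79476, √154.79476 = 12.44165
μ ≥ (7.3 + 12.44165)/2 = 9.8708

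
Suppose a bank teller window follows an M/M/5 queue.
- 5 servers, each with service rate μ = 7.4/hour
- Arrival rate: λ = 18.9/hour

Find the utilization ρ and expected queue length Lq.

Traffic intensity: ρ = λ/(cμ) = 18.9/(5×7.4) = 0.5108
Since ρ = 0.5108 < 1, system is stable.
Offered load a = λ/μ = cρ = 18.9/7.4 = 2.5541
P₀ = [ Σₙ₌₀^4 aⁿ/n! + a^5/(5!(1-ρ)) ]⁻¹
Σ = a^0/0! + a^1/1! + a^2/2! + a^3/3! + a^4/4! = 1.00000 + 2.55405 + 3.26160 + 2.77676 + 1.77300 = 11.3654
a^5/(5!(1-ρ)) = 108.6802/(120 × 0.48919) = 1.8514
P₀ = 1/(11.3654 + 1.8514) = 0.07566
Lq = P₀·a^5·ρ / (5!(1-ρ)²) = 0.07566 × 108.6802 × 0.5108 / (120 × 0.2393) = 0.1463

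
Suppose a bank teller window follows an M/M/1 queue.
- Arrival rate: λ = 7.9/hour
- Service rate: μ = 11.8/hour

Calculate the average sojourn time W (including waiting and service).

First, compute utilization: ρ = λ/μ = 7.9/11.8 = 0.6695
For M/M/1: W = 1/(μ-λ)
W = 1/(11.8-7.9) = 1/3.90
W = 0.2564 hours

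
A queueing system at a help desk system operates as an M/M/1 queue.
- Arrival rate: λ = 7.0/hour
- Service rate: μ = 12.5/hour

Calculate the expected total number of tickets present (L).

ρ = λ/μ = 7.0/12.5 = 0.5600
For M/M/1: L = λ/(μ-λ)
L = 7.0/(12.5-7.0) = 7.0/5.50
L = 1.2727 tickets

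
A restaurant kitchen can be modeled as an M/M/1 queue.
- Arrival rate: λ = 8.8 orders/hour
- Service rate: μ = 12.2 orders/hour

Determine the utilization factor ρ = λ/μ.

Server utilization: ρ = λ/μ
ρ = 8.8/12.2 = 0.7213
The server is busy 72.13% of the time.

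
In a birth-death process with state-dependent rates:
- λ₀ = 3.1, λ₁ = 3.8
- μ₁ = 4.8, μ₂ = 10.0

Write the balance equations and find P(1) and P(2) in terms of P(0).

Balance equations:
State 0: λ₀P₀ = μ₁P₁ → P₁ = (λ₀/μ₁)P₀ = (3.1/4.8)P₀ = 0.6458P₀
State 1: P₂ = (λ₀λ₁)/(μ₁μ₂)P₀ = (3.1×3.8)/(4.8×10.0)P₀ = 0.2454P₀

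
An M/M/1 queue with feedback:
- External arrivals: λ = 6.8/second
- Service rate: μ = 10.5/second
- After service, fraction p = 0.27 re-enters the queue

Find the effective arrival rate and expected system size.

Effective arrival rate: λ_eff = λ/(1-p) = 6.8/(1-0.27) = 6.8/0.73 = 9.3151
ρ = λ_eff/μ = 9.3151/10.5 = 0.88715
L = ρ/(1-ρ) = 0.88715/(1-0.88715) = 7.8613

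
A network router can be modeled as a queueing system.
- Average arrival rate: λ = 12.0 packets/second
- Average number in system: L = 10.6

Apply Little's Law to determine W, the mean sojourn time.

Little's Law: L = λW, so W = L/λ
W = 10.6/12.0 = 0.8833 seconds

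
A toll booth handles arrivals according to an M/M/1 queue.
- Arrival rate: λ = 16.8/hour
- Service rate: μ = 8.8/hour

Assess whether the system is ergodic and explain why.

Stability requires ρ = λ/(cμ) < 1
ρ = 16.8/(1 × 8.8) = 16.8/8.80 = 1.9091
Since 1.9091 ≥ 1, the system is UNSTABLE.
Queue grows without bound. Need μ > λ = 16.8.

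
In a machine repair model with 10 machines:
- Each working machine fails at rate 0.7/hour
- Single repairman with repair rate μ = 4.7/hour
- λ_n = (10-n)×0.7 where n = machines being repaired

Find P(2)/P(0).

P(2)/P(0) = ∏_{i=0}^{2-1} λ_i/μ_{i+1}
= (10-0)×0.7/4.7 × (10-1)×0.7/4.7
= 1.9964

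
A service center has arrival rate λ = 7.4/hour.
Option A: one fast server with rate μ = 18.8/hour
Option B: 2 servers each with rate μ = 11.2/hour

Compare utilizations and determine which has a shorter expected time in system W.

Option A: single server μ = 18.8 (M/M/1)
  ρ_A = 7.4/18.8 = 0.3936
  W_A = 1/(μ-λ) = 1/(18.8-7.4) = 1/11.40 = 0.08772

Option B: 2 servers μ = 11.2 (M/M/2)
  ρ_B = λ/(cμ) = 7.4/(2×11.2) = 0.3304
  Offered load a = λ/μ = cρ = 7.4/11.2 = 0.6607
  P₀ = [ Σₙ₌₀^1 aⁿ/n! + a^2/(2!(1-ρ)) ]⁻¹
  Σ = a^0/0! + a^1/1! = 1.0000 + 0.6607 = 1.6607
  a^2/(2!(1-ρ)) = 0.43654/(2 × 0.66964) = 0.3260
  P₀ = 1/(1.6607 + 0.32595) = 0.5034
  Lq = P₀·a^2·ρ / (2!(1-ρ)²) = 0.50336 × 0.43654 × 0.33036 / (2 × 0.44842) = 0.08094
  Wq_B = Lq/λ = 0.08094/7.4 = 0.01094
  W_B = Wq_B + 1/μ = 0.01094 + 0.08929 = 0.1002

Since W_A = 0.08772 < W_B = 0.1002, Option A (single fast server) has the shorter time in system.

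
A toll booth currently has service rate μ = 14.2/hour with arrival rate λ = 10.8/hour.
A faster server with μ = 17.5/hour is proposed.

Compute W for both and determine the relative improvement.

System 1: ρ₁ = 10.8/14.2 = 0.7606, W₁ = 1/(14.2-10.8) = 0.294118
System 2: ρ₂ = 10.8/17.5 = 0.6171, W₂ = 1/(17.5-10.8) = 0.149254
Improvement: (W₁-W₂)/W₁ = (0.294118-0.149254)/0.294118 = 49.25%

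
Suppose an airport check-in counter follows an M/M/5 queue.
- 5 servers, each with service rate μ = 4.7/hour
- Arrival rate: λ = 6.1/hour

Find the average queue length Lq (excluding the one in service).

Traffic intensity: ρ = λ/(cμ) = 6.1/(5×4.7) = 0.2596
Since ρ = 0.2596 < 1, system is stable.
Offered load a = λ/μ = cρ = 6.1/4.7 = 1.2979
P₀ = [ Σₙ₌₀^4 aⁿ/n! + a^5/(5!(1-ρ)) ]⁻¹
Σ = a^0/0! + a^1/1! + a^2/2! + a^3/3! + a^4/4! = 1.0000 + 1.2979 + 0.8422 + 0.3644 + 0.1182 = 3.6227
a^5/(5!(1-ρ)) = 3.6826/(120 × 0.7404) = 0.04145
P₀ = 1/(3.6227 + 0.04145) = 0.2729
Lq = P₀·a^5·ρ / (5!(1-ρ)²) = 0.2729 × 3.6826 × 0.2596 / (120 × 0.5482) = 0.003966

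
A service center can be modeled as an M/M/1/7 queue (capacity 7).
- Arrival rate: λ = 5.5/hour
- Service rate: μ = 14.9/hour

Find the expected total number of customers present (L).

ρ = λ/μ = 5.5/14.9 = 0.369128
P₀ = (1-ρ)/(1-ρ^(K+1)) = (1-0.369128)/(1-0.369128^8) = 0.6309/0.9997 = 0.6311
P_K = P₀×ρ^K = 0.6311 × 0.369128^7 = 0.6311 × 0.0009338 = 0.0005893
L = ρ[1 - (K+1)ρ^K + Kρ^(K+1)] / [(1-ρ)(1-ρ^(K+1))]
L = 0.369128 × (1 - 8×0.0009338 + 7×0.0003447) / ((1 - 0.369128) × (1 - 0.0003447)) = 0.5823 customers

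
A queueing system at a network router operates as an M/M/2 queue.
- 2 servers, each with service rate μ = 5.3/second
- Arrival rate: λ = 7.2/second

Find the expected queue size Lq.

Traffic intensity: ρ = λ/(cμ) = 7.2/(2×5.3) = 0.6792
Since ρ = 0.6792 < 1, system is stable.
Offered load a = λ/μ = cρ = 7.2/5.3 = 1.3585
P₀ = [ Σₙ₌₀^1 aⁿ/n! + a^2/(2!(1-ρ)) ]⁻¹
Σ = a^0/0! + a^1/1! = 1.0000 + 1.3585 = 2.3585
a^2/(2!(1-ρ)) = 1.84550/(2 × 0.320755) = 2.8768
P₀ = 1/(2.3585 + 2.8768) = 0.1910
Lq = P₀·a^2·ρ / (2!(1-ρ)²) = 0.19101 × 1.8455 × 0.67925 / (2 × 0.10288) = 1.1637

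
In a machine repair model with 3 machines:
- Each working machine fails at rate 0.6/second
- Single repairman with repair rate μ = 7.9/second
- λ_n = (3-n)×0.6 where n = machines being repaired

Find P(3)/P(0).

P(3)/P(0) = ∏_{i=0}^{3-1} λ_i/μ_{i+1}
= (3-0)×0.6/7.9 × (3-1)×0.6/7.9 × (3-2)×0.6/7.9
= 0.002629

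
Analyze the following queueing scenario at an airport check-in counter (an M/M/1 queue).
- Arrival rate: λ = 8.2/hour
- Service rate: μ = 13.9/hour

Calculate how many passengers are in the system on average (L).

ρ = λ/μ = 8.2/13.9 = 0.5899
For M/M/1: L = λ/(μ-λ)
L = 8.2/(13.9-8.2) = 8.2/5.70
L = 1.4386 passengers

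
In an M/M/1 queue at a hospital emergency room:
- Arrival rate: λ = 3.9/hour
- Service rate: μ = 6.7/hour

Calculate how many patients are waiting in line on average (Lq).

ρ = λ/μ = 3.9/6.7 = 0.5821
For M/M/1: Lq = λ²/(μ(μ-λ))
Lq = 15.21/(6.7 × 2.80)
Lq = 0.8108 patients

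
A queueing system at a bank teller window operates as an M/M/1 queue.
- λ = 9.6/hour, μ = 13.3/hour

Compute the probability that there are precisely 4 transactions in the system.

ρ = λ/μ = 9.6/13.3 = 0.7218
P(n) = (1-ρ)ρⁿ
P(4) = (1-0.7218) × 0.7218^4
P(4) = 0.27820 × 0.27144
P(4) = 0.07551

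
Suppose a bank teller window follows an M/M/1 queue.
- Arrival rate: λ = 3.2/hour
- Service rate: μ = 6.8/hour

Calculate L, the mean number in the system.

ρ = λ/μ = 3.2/6.8 = 0.4706
For M/M/1: L = λ/(μ-λ)
L = 3.2/(6.8-3.2) = 3.2/3.60
L = 0.8889 transactions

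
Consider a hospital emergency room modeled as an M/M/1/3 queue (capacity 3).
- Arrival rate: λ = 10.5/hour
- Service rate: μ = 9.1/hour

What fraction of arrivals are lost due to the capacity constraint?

ρ = λ/μ = 10.5/9.1 = 1.153846
P₀ = (1-ρ)/(1-ρ^(K+1)) = (1-1.153846)/(1-1.153846^4) = -0.1538/-0.7725 = 0.1991
P_K = P₀×ρ^K = 0.1991 × 1.153846^3 = 0.1991 × 1.5362 = 0.3059
Blocking probability = 30.59%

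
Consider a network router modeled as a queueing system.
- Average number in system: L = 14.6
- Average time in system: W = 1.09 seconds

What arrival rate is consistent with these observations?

Little's Law: L = λW, so λ = L/W
λ = 14.6/1.09 = 13.3945 packets/second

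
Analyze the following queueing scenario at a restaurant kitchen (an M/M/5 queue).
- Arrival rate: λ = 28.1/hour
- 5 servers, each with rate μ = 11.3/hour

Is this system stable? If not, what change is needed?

Stability requires ρ = λ/(cμ) < 1
ρ = 28.1/(5 × 11.3) = 28.1/56.50 = 0.4973
Since 0.4973 < 1, the system is STABLE.
The servers are busy 49.73% of the time.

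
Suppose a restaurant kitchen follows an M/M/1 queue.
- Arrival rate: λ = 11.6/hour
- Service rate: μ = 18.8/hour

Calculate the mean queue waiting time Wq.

First, compute utilization: ρ = λ/μ = 11.6/18.8 = 0.6170
For M/M/1: Wq = λ/(μ(μ-λ))
Wq = 11.6/(18.8 × (18.8-11.6))
Wq = 11.6/(18.8 × 7.20)
Wq = 0.08570 hours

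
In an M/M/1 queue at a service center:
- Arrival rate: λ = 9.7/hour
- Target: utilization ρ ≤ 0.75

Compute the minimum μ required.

ρ = λ/μ, so μ = λ/ρ
μ ≥ 9.7/0.75 = 12.9333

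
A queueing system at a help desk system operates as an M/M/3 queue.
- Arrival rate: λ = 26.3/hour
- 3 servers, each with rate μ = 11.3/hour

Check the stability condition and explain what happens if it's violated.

Stability requires ρ = λ/(cμ) < 1
ρ = 26.3/(3 × 11.3) = 26.3/33.90 = 0.7758
Since 0.7758 < 1, the system is STABLE.
The servers are busy 77.58% of the time.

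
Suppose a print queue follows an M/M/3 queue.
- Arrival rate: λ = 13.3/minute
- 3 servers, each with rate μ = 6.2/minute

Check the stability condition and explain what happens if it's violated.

Stability requires ρ = λ/(cμ) < 1
ρ = 13.3/(3 × 6.2) = 13.3/18.60 = 0.7151
Since 0.7151 < 1, the system is STABLE.
The servers are busy 71.51% of the time.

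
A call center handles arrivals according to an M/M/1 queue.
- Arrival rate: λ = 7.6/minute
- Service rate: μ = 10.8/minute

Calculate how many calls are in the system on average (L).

ρ = λ/μ = 7.6/10.8 = 0.7037
For M/M/1: L = λ/(μ-λ)
L = 7.6/(10.8-7.6) = 7.6/3.20
L = 2.3750 calls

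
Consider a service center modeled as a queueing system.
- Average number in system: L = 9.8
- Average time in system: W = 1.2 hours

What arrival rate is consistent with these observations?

Little's Law: L = λW, so λ = L/W
λ = 9.8/1.2 = 8.1667 customers/hour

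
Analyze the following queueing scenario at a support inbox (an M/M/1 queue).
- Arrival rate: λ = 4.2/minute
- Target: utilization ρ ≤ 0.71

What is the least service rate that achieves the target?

ρ = λ/μ, so μ = λ/ρ
μ ≥ 4.2/0.71 = 5.9155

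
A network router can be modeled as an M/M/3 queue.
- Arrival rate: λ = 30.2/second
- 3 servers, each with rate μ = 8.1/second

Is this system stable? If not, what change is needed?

Stability requires ρ = λ/(cμ) < 1
ρ = 30.2/(3 × 8.1) = 30.2/24.30 = 1.2428
Since 1.2428 ≥ 1, the system is UNSTABLE.
Need c > λ/μ = 30.2/8.1 = 3.73.
Minimum servers needed: c = 4.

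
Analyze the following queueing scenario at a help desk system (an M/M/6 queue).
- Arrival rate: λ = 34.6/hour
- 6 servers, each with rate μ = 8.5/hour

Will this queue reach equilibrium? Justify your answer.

Stability requires ρ = λ/(cμ) < 1
ρ = 34.6/(6 × 8.5) = 34.6/51.00 = 0.6784
Since 0.6784 < 1, the system is STABLE.
The servers are busy 67.84% of the time.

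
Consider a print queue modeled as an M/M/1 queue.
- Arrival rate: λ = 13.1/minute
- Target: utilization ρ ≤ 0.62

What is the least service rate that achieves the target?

ρ = λ/μ, so μ = λ/ρ
μ ≥ 13.1/0.62 = 21.1290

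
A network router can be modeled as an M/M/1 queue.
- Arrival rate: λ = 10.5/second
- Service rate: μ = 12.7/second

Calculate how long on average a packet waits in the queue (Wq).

First, compute utilization: ρ = λ/μ = 10.5/12.7 = 0.8268
For M/M/1: Wq = λ/(μ(μ-λ))
Wq = 10.5/(12.7 × (12.7-10.5))
Wq = 10.5/(12.7 × 2.20)
Wq = 0.3758 seconds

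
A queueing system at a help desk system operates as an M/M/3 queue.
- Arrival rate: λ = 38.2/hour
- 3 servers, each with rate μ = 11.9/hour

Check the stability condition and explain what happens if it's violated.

Stability requires ρ = λ/(cμ) < 1
ρ = 38.2/(3 × 11.9) = 38.2/35.70 = 1.0700
Since 1.0700 ≥ 1, the system is UNSTABLE.
Need c > λ/μ = 38.2/11.9 = 3.21.
Minimum servers needed: c = 4.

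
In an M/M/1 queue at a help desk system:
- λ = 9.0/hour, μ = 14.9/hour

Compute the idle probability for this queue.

ρ = λ/μ = 9.0/14.9 = 0.6040
P(0) = 1 - ρ = 1 - 0.6040 = 0.3960
The server is idle 39.60% of the time.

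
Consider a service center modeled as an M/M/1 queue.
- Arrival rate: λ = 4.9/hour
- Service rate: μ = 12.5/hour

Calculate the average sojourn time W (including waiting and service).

First, compute utilization: ρ = λ/μ = 4.9/12.5 = 0.3920
For M/M/1: W = 1/(μ-λ)
W = 1/(12.5-4.9) = 1/7.60
W = 0.1316 hours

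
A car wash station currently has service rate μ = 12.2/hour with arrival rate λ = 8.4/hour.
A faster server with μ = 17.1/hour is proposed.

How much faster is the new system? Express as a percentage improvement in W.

System 1: ρ₁ = 8.4/12.2 = 0.6885, W₁ = 1/(12.2-8.4) = 0.26316
System 2: ρ₂ = 8.4/17.1 = 0.4912, W₂ = 1/(17.1-8.4) = 0.11494
Improvement: (W₁-W₂)/W₁ = (0.26316-0.11494)/0.26316 = 56.32%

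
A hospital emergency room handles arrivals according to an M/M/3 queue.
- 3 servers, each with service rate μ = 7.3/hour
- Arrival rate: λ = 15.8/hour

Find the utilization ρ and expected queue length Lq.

Traffic intensity: ρ = λ/(cμ) = 15.8/(3×7.3) = 0.7215
Since ρ = 0.7215 < 1, system is stable.
Offered load a = λ/μ = cρ = 15.8/7.3 = 2.1644
P₀ = [ Σₙ₌₀^2 aⁿ/n! + a^3/(3!(1-ρ)) ]⁻¹
Σ = a^0/0! + a^1/1! + a^2/2! = 1.0000 + 2.1644 + 2.3423 = 5.5067
a^3/(3!(1-ρ)) = 10.1392/(6 × 0.27854) = 6.0669
P₀ = 1/(5.5067 + 6.0669) = 0.08640
Lq = P₀·a^3·ρ / (3!(1-ρ)²) = 0.086404 × 10.1392 × 0.72146 / (6 × 0.077584) = 1.3578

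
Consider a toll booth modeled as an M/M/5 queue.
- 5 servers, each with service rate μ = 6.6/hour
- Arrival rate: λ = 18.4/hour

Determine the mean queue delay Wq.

Traffic intensity: ρ = λ/(cμ) = 18.4/(5×6.6) = 0.5576
Since ρ = 0.5576 < 1, system is stable.
Offered load a = λ/μ = cρ = 18.4/6.6 = 2.7879
P₀ = [ Σₙ₌₀^4 aⁿ/n! + a^5/(5!(1-ρ)) ]⁻¹
Σ = a^0/0! + a^1/1! + a^2/2! + a^3/3! + a^4/4! = 1.0000 + 2.7879 + 3.8861 + 3.6114 + 2.5170 = 13.8024
a^5/(5!(1-ρ)) = 168.4106/(120 × 0.44242) = 3.1721
P₀ = 1/(13.8024 + 3.1721) = 0.05891
Lq = P₀·a^5·ρ / (5!(1-ρ)²) = 0.058912 × 168.4106 × 0.55758 / (120 × 0.19574) = 0.2355
Wq = Lq/λ = 0.2355/18.4 = 0.01280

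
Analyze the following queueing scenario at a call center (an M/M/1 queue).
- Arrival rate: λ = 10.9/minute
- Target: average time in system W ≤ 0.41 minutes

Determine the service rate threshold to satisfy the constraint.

For M/M/1: W = 1/(μ-λ)
Need W ≤ 0.41, so 1/(μ-λ) ≤ 0.41
μ - λ ≥ 1/0.41 = 2.4390
μ ≥ 10.9 + 2.4390 = 13.3390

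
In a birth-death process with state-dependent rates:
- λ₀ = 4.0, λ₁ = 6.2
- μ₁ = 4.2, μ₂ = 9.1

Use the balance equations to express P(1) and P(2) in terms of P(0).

Balance equations:
State 0: λ₀P₀ = μ₁P₁ → P₁ = (λ₀/μ₁)P₀ = (4.0/4.2)P₀ = 0.9524P₀
State 1: P₂ = (λ₀λ₁)/(μ₁μ₂)P₀ = (4.0×6.2)/(4.2×9.1)P₀ = 0.6489P₀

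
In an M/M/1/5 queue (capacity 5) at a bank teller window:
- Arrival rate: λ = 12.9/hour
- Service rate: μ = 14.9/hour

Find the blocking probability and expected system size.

ρ = λ/μ = 12.9/14.9 = 0.86577
P₀ = (1-ρ)/(1-ρ^(K+1)) = (1-0.86577)/(1-0.86577^6) = 0.13423/0.57887 = 0.2319
P_K = P₀×ρ^K = 0.2319 × 0.86577^5 = 0.2319 × 0.4864 = 0.1128
Blocking probability P_5 = 0.1128 (11.28%)
L = ρ[1 - (K+1)ρ^K + Kρ^(K+1)] / [(1-ρ)(1-ρ^(K+1))]
L = 0.86577 × (1 - 6×0.486421 + 5×0.421129) / ((1 - 0.86577) × (1 - 0.421129)) = 2.0849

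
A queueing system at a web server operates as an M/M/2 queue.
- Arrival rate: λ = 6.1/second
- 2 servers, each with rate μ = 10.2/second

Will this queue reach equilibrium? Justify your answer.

Stability requires ρ = λ/(cμ) < 1
ρ = 6.1/(2 × 10.2) = 6.1/20.40 = 0.2990
Since 0.2990 < 1, the system is STABLE.
The servers are busy 29.90% of the time.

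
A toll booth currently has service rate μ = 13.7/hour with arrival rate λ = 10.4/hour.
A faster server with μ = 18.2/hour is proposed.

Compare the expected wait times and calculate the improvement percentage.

System 1: ρ₁ = 10.4/13.7 = 0.7591, W₁ = 1/(13.7-10.4) = 0.3030
System 2: ρ₂ = 10.4/18.2 = 0.5714, W₂ = 1/(18.2-10.4) = 0.1282
Improvement: (W₁-W₂)/W₁ = (0.3030-0.1282)/0.3030 = 57.69%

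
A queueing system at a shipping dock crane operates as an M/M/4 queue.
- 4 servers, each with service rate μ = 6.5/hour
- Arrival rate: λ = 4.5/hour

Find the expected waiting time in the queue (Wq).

Traffic intensity: ρ = λ/(cμ) = 4.5/(4×6.5) = 0.1731
Since ρ = 0.1731 < 1, system is stable.
Offered load a = λ/μ = cρ = 4.5/6.5 = 0.6923
P₀ = [ Σₙ₌₀^3 aⁿ/n! + a^4/(4!(1-ρ)) ]⁻¹
Σ = a^0/0! + a^1/1! + a^2/2! + a^3/3! = 1.0000 + 0.69231 + 0.23964 + 0.055303 = 1.9873
a^4/(4!(1-ρ)) = 0.2297/(24 × 0.8269) = 0.01157
P₀ = 1/(1.9873 + 0.01157) = 0.5003
Lq = P₀·a^4·ρ / (4!(1-ρ)²) = 0.5003 × 0.2297 × 0.1731 / (24 × 0.6838) = 0.001212
Wq = Lq/λ = 0.001212/4.5 = 0.0002693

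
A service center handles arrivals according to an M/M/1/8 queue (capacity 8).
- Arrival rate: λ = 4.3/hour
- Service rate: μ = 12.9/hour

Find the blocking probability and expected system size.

ρ = λ/μ = 4.3/12.9 = 0.33333
P₀ = (1-ρ)/(1-ρ^(K+1)) = (1-0.33333)/(1-0.33333^9) = 0.66667/0.99995 = 0.6667
P_K = P₀×ρ^K = 0.6667 × 0.33333^8 = 0.6667 × 0.0001524 = 0.0001016
Blocking probability P_8 = 0.0001016 (0.01016%)
L = ρ[1 - (K+1)ρ^K + Kρ^(K+1)] / [(1-ρ)(1-ρ^(K+1))]
L = 0.33333 × (1 - 9×0.0001524 + 8×0.00005080) / ((1 - 0.33333) × (1 - 0.00005080)) = 0.4995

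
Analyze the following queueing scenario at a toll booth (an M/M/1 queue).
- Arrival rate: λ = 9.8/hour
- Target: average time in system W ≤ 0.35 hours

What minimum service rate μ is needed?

For M/M/1: W = 1/(μ-λ)
Need W ≤ 0.35, so 1/(μ-λ) ≤ 0.35
μ - λ ≥ 1/0.35 = 2.8571
μ ≥ 9.8 + 2.8571 = 12.6571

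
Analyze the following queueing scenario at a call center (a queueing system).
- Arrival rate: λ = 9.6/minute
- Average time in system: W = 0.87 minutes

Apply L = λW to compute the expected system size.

Little's Law: L = λW
L = 9.6 × 0.87 = 8.3520 calls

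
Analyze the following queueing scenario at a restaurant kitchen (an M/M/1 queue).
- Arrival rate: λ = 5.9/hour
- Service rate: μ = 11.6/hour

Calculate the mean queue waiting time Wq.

First, compute utilization: ρ = λ/μ = 5.9/11.6 = 0.5086
For M/M/1: Wq = λ/(μ(μ-λ))
Wq = 5.9/(11.6 × (11.6-5.9))
Wq = 5.9/(11.6 × 5.70)
Wq = 0.08923 hours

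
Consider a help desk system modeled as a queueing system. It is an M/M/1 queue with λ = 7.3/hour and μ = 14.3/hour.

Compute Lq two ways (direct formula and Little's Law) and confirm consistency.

Method 1 (direct): Lq = λ²/(μ(μ-λ)) = 53.29/(14.3 × 7.00) = 0.5324

Method 2 (Little's Law):
W = 1/(μ-λ) = 1/7.00 = 0.14286
Wq = W - 1/μ = 0.14286 - 0.069930 = 0.07293
Lq = λWq = 7.3 × 0.07293 = 0.5324 ✔ (matches Method 1)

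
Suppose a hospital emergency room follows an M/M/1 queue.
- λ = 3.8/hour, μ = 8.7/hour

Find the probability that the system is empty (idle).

ρ = λ/μ = 3.8/8.7 = 0.4368
P(0) = 1 - ρ = 1 - 0.4368 = 0.5632
The server is idle 56.32% of the time.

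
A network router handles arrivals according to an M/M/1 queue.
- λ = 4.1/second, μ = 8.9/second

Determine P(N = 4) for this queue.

ρ = λ/μ = 4.1/8.9 = 0.4607
P(n) = (1-ρ)ρⁿ
P(4) = (1-0.4607) × 0.4607^4
P(4) = 0.53930 × 0.045048
P(4) = 0.02429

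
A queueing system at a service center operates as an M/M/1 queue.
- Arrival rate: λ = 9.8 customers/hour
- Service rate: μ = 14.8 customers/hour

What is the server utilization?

Server utilization: ρ = λ/μ
ρ = 9.8/14.8 = 0.6622
The server is busy 66.22% of the time.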